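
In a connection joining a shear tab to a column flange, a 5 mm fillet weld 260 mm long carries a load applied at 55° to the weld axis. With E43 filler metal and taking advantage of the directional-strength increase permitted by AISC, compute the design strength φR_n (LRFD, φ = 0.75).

E43XX → F_EXX = 430 MPa.
t_e = 0.707 × 5 = 3.535 mm; A_we = 3.535 × 260 = 919.1 mm².
Directional factor: 1.0 + 0.5 sin^1.5(55°) = 1.371.
F_nw = 0.6 × 430 × 1.371 = 353.6 MPa.
φR_n = 0.75 × 353.6 × 919.1 × 10⁻³ = 243.8 kN.

φR_n ≈ 244 kN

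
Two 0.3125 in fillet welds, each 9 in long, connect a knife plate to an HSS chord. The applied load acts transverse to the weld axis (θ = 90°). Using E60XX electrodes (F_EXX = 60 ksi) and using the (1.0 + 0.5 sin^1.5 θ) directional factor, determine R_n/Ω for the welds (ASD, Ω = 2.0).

t_e = 0.707 × 0.3125 = 0.2209 in; A_we = 0.2209 × 18 = 3.977 in².
Directional factor: 1.0 + 0.5 sin^1.5(90°) = 1.5.
F_nw = 0.6 × 60 × 1.5 = 54 ksi.
R_n/Ω = (54 × 3.977) / 2.0 = 107.4 kips.

R_n/Ω ≈ 107 kips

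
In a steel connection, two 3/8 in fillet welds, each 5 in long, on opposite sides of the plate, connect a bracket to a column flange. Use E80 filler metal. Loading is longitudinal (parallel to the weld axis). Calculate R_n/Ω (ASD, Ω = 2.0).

R_n/Ω ≈ 63.6 kips

E80XX → F_EXX = 80 ksi.
Effective throat t_e = 0.707 × 0.375 = 0.2651 in.
Total length L = 10 in; A_we = 0.2651 × 10 = 2.651 in².
F_nw = 0.6 F_EXX = 0.6 × 80 = 48 ksi.
R_n = 48 × 2.651 = 127.3 kips; R_n/Ω = 127.3/2.0 = 63.63 kips.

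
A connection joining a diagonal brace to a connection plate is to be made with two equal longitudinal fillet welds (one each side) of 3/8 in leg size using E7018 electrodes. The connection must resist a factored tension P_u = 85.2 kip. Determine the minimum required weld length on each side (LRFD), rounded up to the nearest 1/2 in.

E70XX → F_EXX = 70 ksi.
Throat t_e = 0.707 × 0.375 = 0.2651 in.
φr_n = 0.75 × 0.6 × 70 × 0.2651 = 8.351 kip/in.
L_req = P_u / φr_n = 85.2 / 8.351 = 10.2 in total.
Per side: 10.2 / 2 = 5.101 in.
Round up → use L = 5.5 in on each side.

L = 5.5 in on each side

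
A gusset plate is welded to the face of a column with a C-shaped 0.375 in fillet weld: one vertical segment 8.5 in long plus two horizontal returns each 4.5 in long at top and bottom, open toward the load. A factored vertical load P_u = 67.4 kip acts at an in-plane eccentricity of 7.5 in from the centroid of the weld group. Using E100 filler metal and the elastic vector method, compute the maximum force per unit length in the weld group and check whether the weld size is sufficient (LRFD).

f_max ≈ 13.6 kip/in; NOT adequate

E100XX → F_EXX = 100 ksi.
Total weld length L_w = 17.5 in. Treat welds as unit-width lines.
Centroid: x̄ = 2×4.5×2.25 / 17.5 = 1.157 in from the vertical weld.
Polar moment about centroid: J = I_x + I_y = [8.5³/12 + 2×4.5×4.25²] + [8.5×1.157² + 2(4.5³/12 + 4.5×1.093²)] = 251.1 in³.
Direct shear f_v = P/L_w = 67.4 / 17.5 = 3.851 kip/in (vertical).
Torsion M = P·e = 67.4 × 7.5 = 505.5 kip·in.
Critical point at (x, y) = (3.343, 4.25) from centroid. f_tx = M·y/J = 8.557 kip/in; f_ty = M·x/J = 6.731 kip/in.
Resultant f_max = √[f_tx² + (f_v + f_ty)²] = √[8.557² + (3.851 + 6.731)²] = 13.61 kip/in.
Capacity per unit length: φr_n = 0.75 × 0.6 × 100 × (0.707 × 0.375) = 11.93 kip/in.
13.61 > 11.93 → NOT adequate.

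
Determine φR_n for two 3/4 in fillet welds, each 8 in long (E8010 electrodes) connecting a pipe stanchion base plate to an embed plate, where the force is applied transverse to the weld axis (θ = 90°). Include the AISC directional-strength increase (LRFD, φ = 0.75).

E80XX → F_EXX = 80 ksi.
t_e = 0.707 × 0.75 = 0.5302 in; A_we = 0.5302 × 16 = 8.484 in².
Directional factor: 1.0 + 0.5 sin^1.5(90°) = 1.5.
F_nw = 0.6 × 80 × 1.5 = 72 ksi.
φR_n = 0.75 × 72 × 8.484 = 458.1 kips.

φR_n ≈ 458 kips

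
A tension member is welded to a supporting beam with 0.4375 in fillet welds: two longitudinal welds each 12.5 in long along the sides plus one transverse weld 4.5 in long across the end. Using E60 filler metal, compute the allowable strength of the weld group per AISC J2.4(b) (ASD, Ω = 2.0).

E60XX → F_EXX = 60 ksi.
t_e = 0.707 × 0.4375 = 0.3093 in.
R_nwl = 0.6 × 60 × 0.3093 × 25 = 278.4 kips (longitudinal, 2 welds).
R_nwt = 0.6 × 60 × 0.3093 × 4.5 = 50.11 kips (transverse, base value).
(i) R_nwl + R_nwt = 328.5 kips; (ii) 0.85 R_nwl + 1.5 R_nwt = 311.8 kips.
R_n = max = 328.5 kips [governs: (i)]; R_n/Ω = 164.2 kips.

R_n/Ω ≈ 164 kips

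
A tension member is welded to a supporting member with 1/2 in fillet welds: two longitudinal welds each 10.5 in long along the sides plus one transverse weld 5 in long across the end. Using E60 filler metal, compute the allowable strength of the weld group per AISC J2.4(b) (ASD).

R_n/Ω ≈ 165 kip

E60XX → F_EXX = 60 ksi.
t_e = 0.707 × 0.5 = 0.3535 in.
R_nwl = 0.6 × 60 × 0.3535 × 21 = 267.2 kip (longitudinal, 2 welds).
R_nwt = 0.6 × 60 × 0.3535 × 5 = 63.63 kip (transverse, base value).
(i) R_nwl + R_nwt = 330.9 kip; (ii) 0.85 R_nwl + 1.5 R_nwt = 322.6 kip.
R_n = max = 330.9 kip [governs: (i)]; R_n/Ω = 165.4 kip.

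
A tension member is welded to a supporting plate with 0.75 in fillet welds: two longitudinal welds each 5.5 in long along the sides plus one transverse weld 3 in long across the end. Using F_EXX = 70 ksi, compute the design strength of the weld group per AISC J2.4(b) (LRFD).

φR_n ≈ 234 kip

t_e = 0.707 × 0.75 = 0.5302 in.
R_nwl = 0.6 × 70 × 0.5302 × 11 = 245 kip (longitudinal, 2 welds).
R_nwt = 0.6 × 70 × 0.5302 × 3 = 66.81 kip (transverse, base value).
(i) R_nwl + R_nwt = 311.8 kip; (ii) 0.85 R_nwl + 1.5 R_nwt = 308.4 kip.
R_n = max = 311.8 kip [governs: (i)]; φR_n = 233.8 kip.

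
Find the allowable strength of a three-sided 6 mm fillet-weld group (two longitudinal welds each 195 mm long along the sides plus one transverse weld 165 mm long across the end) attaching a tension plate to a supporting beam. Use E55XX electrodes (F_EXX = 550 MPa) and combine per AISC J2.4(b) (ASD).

t_e = 0.707 × 6 = 4.242 mm.
R_nwl = 0.6 × 550 × 4.242 × 390 × 10⁻³ = 545.9 kN (longitudinal, 2 welds).
R_nwt = 0.6 × 550 × 4.242 × 165 × 10⁻³ = 231 kN (transverse, base value).
(i) R_nwl + R_nwt = 776.9 kN; (ii) 0.85 R_nwl + 1.5 R_nwt = 810.5 kN.
R_n = max = 810.5 kN [governs: (ii)]; R_n/Ω = 405.3 kN.

R_n/Ω ≈ 405 kN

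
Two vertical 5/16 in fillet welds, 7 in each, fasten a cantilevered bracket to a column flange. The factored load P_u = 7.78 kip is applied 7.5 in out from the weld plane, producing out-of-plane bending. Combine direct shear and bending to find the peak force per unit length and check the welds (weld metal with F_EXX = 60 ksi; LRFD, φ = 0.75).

f_max ≈ 3.62 kip/in; adequate

L_w = 2 × 7 = 14 in; section modulus (unit throat) S = 2 × L²/6 = 16.33 in².
Direct shear f_v = P/L_w = 7.78/14 = 0.5557 kip/in.
Moment M = P × e = 7.78 × 7.5 = 58.35 kip·in; bending f_b = M/S = 3.572 kip/in.
f_max = √(f_v² + f_b²) = √(0.5557² + 3.572²) = 3.615 kip/in.
φr_n = 0.75 × 0.6 × 60 × (0.707 × 0.3125) = 5.965 kip/in → adequate.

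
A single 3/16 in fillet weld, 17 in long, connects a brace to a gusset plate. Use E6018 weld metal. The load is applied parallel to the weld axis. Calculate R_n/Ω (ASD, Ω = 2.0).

E60XX → F_EXX = 60 ksi.
Effective throat t_e = 0.707 × 0.1875 = 0.1326 in.
Total length L = 17 in; A_we = 0.1326 × 17 = 2.254 in².
F_nw = 0.6 F_EXX = 0.6 × 60 = 36 ksi.
R_n = 36 × 2.254 = 81.13 kip; R_n/Ω = 81.13/2.0 = 40.56 kip.

R_n/Ω ≈ 40.6 kip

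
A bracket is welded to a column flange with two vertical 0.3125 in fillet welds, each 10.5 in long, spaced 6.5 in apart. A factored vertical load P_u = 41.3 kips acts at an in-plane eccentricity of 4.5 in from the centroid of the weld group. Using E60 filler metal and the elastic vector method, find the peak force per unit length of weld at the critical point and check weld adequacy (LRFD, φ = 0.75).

E60XX → F_EXX = 60 ksi.
Total weld length L_w = 21 in. Treat welds as unit-width lines.
Polar moment about centroid: J = 2[d³/12 + d(b/2)²] = 2[10.5³/12 + 10.5×3.25²] = 414.8 in³.
Direct shear f_v = P/L_w = 41.3 / 21 = 1.967 kip/in (vertical).
Torsion M = P·e = 41.3 × 4.5 = 185.85 kip·in.
Critical point at (x, y) = (3.25, 5.25) from centroid. f_tx = M·y/J = 2.353 kip/in; f_ty = M·x/J = 1.456 kip/in.
Resultant f_max = √[f_tx² + (f_v + f_ty)²] = √[2.353² + (1.967 + 1.456)²] = 4.153 kip/in.
Capacity per unit length: φr_n = 0.75 × 0.6 × 60 × (0.707 × 0.3125) = 5.965 kip/in.
4.153 ≤ 5.965 → adequate.

f_max ≈ 4.15 kip/in; adequate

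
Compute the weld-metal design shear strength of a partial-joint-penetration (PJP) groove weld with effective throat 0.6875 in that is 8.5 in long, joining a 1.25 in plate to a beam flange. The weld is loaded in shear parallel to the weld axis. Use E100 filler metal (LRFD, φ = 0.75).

φR_n ≈ 263 kips

E100XX → F_EXX = 100 ksi.
Effective throat (given) t_e = 0.6875 in.
A_we = 0.6875 × 8.5 = 5.844 in².
F_nw = 0.6 F_EXX = 60 ksi.
φR_n = 0.75 × 60 × 5.844 = 263 kips.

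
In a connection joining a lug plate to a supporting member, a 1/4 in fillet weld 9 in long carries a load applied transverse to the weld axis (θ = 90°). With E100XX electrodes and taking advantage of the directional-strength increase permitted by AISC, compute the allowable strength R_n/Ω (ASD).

E100XX → F_EXX = 100 ksi.
t_e = 0.707 × 0.25 = 0.1767 in; A_we = 0.1767 × 9 = 1.591 in².
Directional factor: 1.0 + 0.5 sin^1.5(90°) = 1.5.
F_nw = 0.6 × 100 × 1.5 = 90 ksi.
R_n/Ω = (90 × 1.591) / 2.0 = 71.58 kips.

R_n/Ω ≈ 71.6 kips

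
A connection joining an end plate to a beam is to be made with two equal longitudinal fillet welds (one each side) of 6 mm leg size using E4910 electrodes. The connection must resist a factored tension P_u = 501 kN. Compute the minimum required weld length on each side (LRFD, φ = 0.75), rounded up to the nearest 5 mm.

L = 270 mm on each side

E49XX → F_EXX = 490 MPa.
Throat t_e = 0.707 × 6 = 4.242 mm.
φr_n = 0.75 × 0.6 × 490 × 4.242 × 10⁻³ = 0.9354 kN/mm.
L_req = P_u / φr_n = 501 / 0.9354 = 535.6 mm total.
Per side: 535.6 / 2 = 267.8 mm.
Round up → use L = 270 mm on each side.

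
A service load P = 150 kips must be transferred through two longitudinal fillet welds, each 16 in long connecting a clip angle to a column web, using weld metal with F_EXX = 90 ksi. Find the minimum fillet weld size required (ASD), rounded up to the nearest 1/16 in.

Total weld length L = 32 in.
Required throat t_e = P × Ω / (0.6 F_EXX × L) = 150 × 2.0 / (0.6 × 90 × 32) = 0.1736 in.
Required leg w = t_e / 0.707 = 0.2456 in → use 1/4 in.

w = 1/4 in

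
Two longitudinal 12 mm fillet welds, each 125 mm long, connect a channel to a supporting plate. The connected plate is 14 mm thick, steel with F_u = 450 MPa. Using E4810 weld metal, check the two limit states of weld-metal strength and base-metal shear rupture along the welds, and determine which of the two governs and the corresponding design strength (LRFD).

φR_n ≈ 458 kN (weld metal governs)

E48XX → F_EXX = 480 MPa.
t_e = 0.707 × 12 = 8.484 mm; L = 250 mm.
Weld metal: φR_n = 0.75 × 0.6 × 480 × 8.484 × 250 × 10⁻³ = 458.1 kN.
Base metal (shear rupture): φR_n = 0.75 × 0.6 × 450 × 14 × 250 × 10⁻³ = 708.8 kN.
Governing: weld metal.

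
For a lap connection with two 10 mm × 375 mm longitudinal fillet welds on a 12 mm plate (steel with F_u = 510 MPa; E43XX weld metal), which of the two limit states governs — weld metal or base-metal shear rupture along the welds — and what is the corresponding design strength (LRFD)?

φR_n ≈ 1030 kN (weld metal governs)

E43XX → F_EXX = 430 MPa.
t_e = 0.707 × 10 = 7.07 mm; L = 750 mm.
Weld metal: φR_n = 0.75 × 0.6 × 430 × 7.07 × 750 × 10⁻³ = 1026 kN.
Base metal (shear rupture): φR_n = 0.75 × 0.6 × 510 × 12 × 750 × 10⁻³ = 2066 kN.
Governing: weld metal.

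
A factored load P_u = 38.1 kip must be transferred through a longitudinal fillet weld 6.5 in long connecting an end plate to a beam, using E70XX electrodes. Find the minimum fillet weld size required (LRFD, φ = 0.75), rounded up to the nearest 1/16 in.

w = 5/16 in

E70XX → F_EXX = 70 ksi.
Total weld length L = 6.5 in.
Required throat t_e = P_u / (φ × 0.6 F_EXX × L) = 38.1 / (0.75 × 0.6 × 70 × 6.5) = 0.1861 in.
Required leg w = t_e / 0.707 = 0.2632 in → use 5/16 in.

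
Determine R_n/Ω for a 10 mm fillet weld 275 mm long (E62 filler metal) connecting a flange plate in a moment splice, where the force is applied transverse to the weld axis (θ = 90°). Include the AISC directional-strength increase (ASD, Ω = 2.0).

R_n/Ω ≈ 542 kN

E62XX → F_EXX = 620 MPa.
t_e = 0.707 × 10 = 7.07 mm; A_we = 7.07 × 275 = 1944 mm².
Directional factor: 1.0 + 0.5 sin^1.5(90°) = 1.5.
F_nw = 0.6 × 620 × 1.5 = 558 MPa.
R_n/Ω = (558 × 1944) / 2.0 × 10⁻³ = 542.4 kN.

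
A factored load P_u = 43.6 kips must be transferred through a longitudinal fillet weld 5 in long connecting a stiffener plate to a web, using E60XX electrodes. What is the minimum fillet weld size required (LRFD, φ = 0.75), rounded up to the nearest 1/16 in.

E60XX → F_EXX = 60 ksi.
Total weld length L = 5 in.
Required throat t_e = P_u / (φ × 0.6 F_EXX × L) = 43.6 / (0.75 × 0.6 × 60 × 5) = 0.323 in.
Required leg w = t_e / 0.707 = 0.4568 in → use 1/2 in.

w = 1/2 in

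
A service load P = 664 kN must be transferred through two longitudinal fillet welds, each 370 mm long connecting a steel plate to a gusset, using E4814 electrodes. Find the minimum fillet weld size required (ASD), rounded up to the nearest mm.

E48XX → F_EXX = 480 MPa.
Total weld length L = 740 mm.
Required throat t_e = P × Ω / (0.6 F_EXX × L) = 664 × 2.0 / (0.6 × 480 × 740 × 10⁻³) = 6.231 mm.
Required leg w = t_e / 0.707 = 8.814 mm → use 9 mm.

w = 9 mm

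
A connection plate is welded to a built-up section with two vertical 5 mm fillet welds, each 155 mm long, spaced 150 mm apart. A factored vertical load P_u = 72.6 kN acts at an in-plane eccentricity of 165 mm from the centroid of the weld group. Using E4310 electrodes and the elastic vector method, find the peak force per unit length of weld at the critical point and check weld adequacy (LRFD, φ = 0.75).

f_max ≈ 729 N/mm; NOT adequate

E43XX → F_EXX = 430 MPa.
Total weld length L_w = 310 mm. Treat welds as unit-width lines.
Polar moment about centroid: J = 2[d³/12 + d(b/2)²] = 2[155³/12 + 155×75²] = 2364000 mm³.
Direct shear f_v = P/L_w = 72.6×10³ / 310 = 234.2 N/mm (vertical).
Torsion M = P·e = 72.6×10³ × 165 = 11979000 N·mm.
Critical point at (x, y) = (75, 77.5) from centroid. f_tx = M·y/J = 392.6 N/mm; f_ty = M·x/J = 380 N/mm.
Resultant f_max = √[f_tx² + (f_v + f_ty)²] = √[392.6² + (234.2 + 380)²] = 729 N/mm.
Capacity per unit length: φr_n = 0.75 × 0.6 × 430 × (0.707 × 5) = 684 N/mm.
729 > 684 → NOT adequate.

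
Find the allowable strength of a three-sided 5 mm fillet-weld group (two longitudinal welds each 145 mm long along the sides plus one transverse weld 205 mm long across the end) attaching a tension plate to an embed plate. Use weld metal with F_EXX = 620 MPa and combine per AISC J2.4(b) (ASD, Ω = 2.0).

t_e = 0.707 × 5 = 3.535 mm.
R_nwl = 0.6 × 620 × 3.535 × 290 × 10⁻³ = 381.4 kN (longitudinal, 2 welds).
R_nwt = 0.6 × 620 × 3.535 × 205 × 10⁻³ = 269.6 kN (transverse, base value).
(i) R_nwl + R_nwt = 650.9 kN; (ii) 0.85 R_nwl + 1.5 R_nwt = 728.5 kN.
R_n = max = 728.5 kN [governs: (ii)]; R_n/Ω = 364.3 kN.

R_n/Ω ≈ 364 kN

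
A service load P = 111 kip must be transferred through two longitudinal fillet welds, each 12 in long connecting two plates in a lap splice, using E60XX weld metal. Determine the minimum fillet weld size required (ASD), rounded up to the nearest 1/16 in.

w = 3/8 in

E60XX → F_EXX = 60 ksi.
Total weld length L = 24 in.
Required throat t_e = P × Ω / (0.6 F_EXX × L) = 111 × 2.0 / (0.6 × 60 × 24) = 0.2569 in.
Required leg w = t_e / 0.707 = 0.3634 in → use 3/8 in.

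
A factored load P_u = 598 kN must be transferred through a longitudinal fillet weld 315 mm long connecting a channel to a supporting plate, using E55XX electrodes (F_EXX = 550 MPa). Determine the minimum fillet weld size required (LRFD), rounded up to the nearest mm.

w = 11 mm

Total weld length L = 315 mm.
Required throat t_e = P_u / (φ × 0.6 F_EXX × L) = 598 / (0.75 × 0.6 × 550 × 315 × 10⁻³) = 7.67 mm.
Required leg w = t_e / 0.707 = 10.85 mm → use 11 mm.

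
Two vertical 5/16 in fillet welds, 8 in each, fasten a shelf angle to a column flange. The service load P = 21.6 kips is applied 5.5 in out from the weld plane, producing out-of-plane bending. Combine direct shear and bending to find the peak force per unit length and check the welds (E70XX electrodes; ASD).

f_max ≈ 5.73 kip/in; NOT adequate

E70XX → F_EXX = 70 ksi.
L_w = 2 × 8 = 16 in; section modulus (unit throat) S = 2 × L²/6 = 21.33 in².
Direct shear f_v = P/L_w = 21.6/16 = 1.35 kip/in.
Moment M = P × e = 21.6 × 5.5 = 118.8 kip·in; bending f_b = M/S = 5.569 kip/in.
f_max = √(f_v² + f_b²) = √(1.35² + 5.569²) = 5.73 kip/in.
r_n/Ω = (1/2.0) × 0.6 × 70 × (0.707 × 0.3125) = 4.64 kip/in → NOT adequate.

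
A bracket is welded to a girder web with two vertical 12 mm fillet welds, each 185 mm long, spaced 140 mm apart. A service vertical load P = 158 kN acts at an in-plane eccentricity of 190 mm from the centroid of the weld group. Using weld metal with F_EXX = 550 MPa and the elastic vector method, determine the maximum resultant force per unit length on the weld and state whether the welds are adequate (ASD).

f_max ≈ 1510 N/mm; NOT adequate

Total weld length L_w = 370 mm. Treat welds as unit-width lines.
Polar moment about centroid: J = 2[d³/12 + d(b/2)²] = 2[185³/12 + 185×70²] = 2868000 mm³.
Direct shear f_v = P/L_w = 158×10³ / 370 = 427 N/mm (vertical).
Torsion M = P·e = 158×10³ × 190 = 30020000 N·mm.
Critical point at (x, y) = (70, 92.5) from centroid. f_tx = M·y/J = 968.1 N/mm; f_ty = M·x/J = 732.6 N/mm.
Resultant f_max = √[f_tx² + (f_v + f_ty)²] = √[968.1² + (427 + 732.6)²] = 1511 N/mm.
Capacity per unit length: r_n/Ω = (1/2.0) × 0.6 × 550 × (0.707 × 12) = 1400 N/mm.
1511 > 1400 → NOT adequate.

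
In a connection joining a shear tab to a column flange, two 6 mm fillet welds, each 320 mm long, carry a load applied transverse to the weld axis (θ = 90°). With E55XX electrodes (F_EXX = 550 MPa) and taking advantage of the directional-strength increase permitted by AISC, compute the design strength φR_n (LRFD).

t_e = 0.707 × 6 = 4.242 mm; A_we = 4.242 × 640 = 2715 mm².
Directional factor: 1.0 + 0.5 sin^1.5(90°) = 1.5.
F_nw = 0.6 × 550 × 1.5 = 495 MPa.
φR_n = 0.75 × 495 × 2715 × 10⁻³ = 1008 kN.

φR_n ≈ 1010 kN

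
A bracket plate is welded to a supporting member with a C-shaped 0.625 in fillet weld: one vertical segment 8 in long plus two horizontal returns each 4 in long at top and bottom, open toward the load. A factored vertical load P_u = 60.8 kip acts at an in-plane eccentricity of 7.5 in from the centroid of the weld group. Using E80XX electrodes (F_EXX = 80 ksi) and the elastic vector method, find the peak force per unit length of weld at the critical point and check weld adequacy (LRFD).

Total weld length L_w = 16 in. Treat welds as unit-width lines.
Centroid: x̄ = 2×4×2 / 16 = 1 in from the vertical weld.
Polar moment about centroid: J = I_x + I_y = [8³/12 + 2×4×4²] + [8×1² + 2(4³/12 + 4×1²)] = 197.3 in³.
Direct shear f_v = P/L_w = 60.8 / 16 = 3.8 kip/in (vertical).
Torsion M = P·e = 60.8 × 7.5 = 456 kip·in.
Critical point at (x, y) = (3, 4) from centroid. f_tx = M·y/J = 9.243 kip/in; f_ty = M·x/J = 6.932 kip/in.
Resultant f_max = √[f_tx² + (f_v + f_ty)²] = √[9.243² + (3.8 + 6.932)²] = 14.16 kip/in.
Capacity per unit length: φr_n = 0.75 × 0.6 × 80 × (0.707 × 0.625) = 15.91 kip/in.
14.16 ≤ 15.91 → adequate.

f_max ≈ 14.2 kip/in; adequate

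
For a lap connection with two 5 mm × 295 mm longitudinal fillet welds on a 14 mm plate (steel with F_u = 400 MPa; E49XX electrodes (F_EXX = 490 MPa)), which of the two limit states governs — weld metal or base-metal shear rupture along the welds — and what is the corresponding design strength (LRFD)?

t_e = 0.707 × 5 = 3.535 mm; L = 590 mm.
Weld metal: φR_n = 0.75 × 0.6 × 490 × 3.535 × 590 × 10⁻³ = 459.9 kN.
Base metal (shear rupture): φR_n = 0.75 × 0.6 × 400 × 14 × 590 × 10⁻³ = 1487 kN.
Governing: weld metal.

φR_n ≈ 460 kN (weld metal governs)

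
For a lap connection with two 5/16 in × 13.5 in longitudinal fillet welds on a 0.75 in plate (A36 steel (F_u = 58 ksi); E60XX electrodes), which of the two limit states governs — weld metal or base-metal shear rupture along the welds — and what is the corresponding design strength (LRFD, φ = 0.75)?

φR_n ≈ 161 kip (weld metal governs)

E60XX → F_EXX = 60 ksi.
t_e = 0.707 × 0.3125 = 0.2209 in; L = 27 in.
Weld metal: φR_n = 0.75 × 0.6 × 60 × 0.2209 × 27 = 161.1 kip.
Base metal (shear rupture): φR_n = 0.75 × 0.6 × 58 × 0.75 × 27 = 528.5 kip.
Governing: weld metal.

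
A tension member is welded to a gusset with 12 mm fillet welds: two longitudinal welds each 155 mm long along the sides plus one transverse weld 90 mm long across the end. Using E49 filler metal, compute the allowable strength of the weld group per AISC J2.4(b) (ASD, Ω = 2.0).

E49XX → F_EXX = 490 MPa.
t_e = 0.707 × 12 = 8.484 mm.
R_nwl = 0.6 × 490 × 8.484 × 310 × 10⁻³ = 773.2 kN (longitudinal, 2 welds).
R_nwt = 0.6 × 490 × 8.484 × 90 × 10⁻³ = 224.5 kN (transverse, base value).
(i) R_nwl + R_nwt = 997.7 kN; (ii) 0.85 R_nwl + 1.5 R_nwt = 994 kN.
R_n = max = 997.7 kN [governs: (i)]; R_n/Ω = 498.9 kN.

R_n/Ω ≈ 499 kN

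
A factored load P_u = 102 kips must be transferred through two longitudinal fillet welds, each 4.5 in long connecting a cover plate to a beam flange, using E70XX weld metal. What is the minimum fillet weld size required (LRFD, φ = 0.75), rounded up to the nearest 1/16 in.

E70XX → F_EXX = 70 ksi.
Total weld length L = 9 in.
Required throat t_e = P_u / (φ × 0.6 F_EXX × L) = 102 / (0.75 × 0.6 × 70 × 9) = 0.3598 in.
Required leg w = t_e / 0.707 = 0.5089 in → use 9/16 in.

w = 9/16 in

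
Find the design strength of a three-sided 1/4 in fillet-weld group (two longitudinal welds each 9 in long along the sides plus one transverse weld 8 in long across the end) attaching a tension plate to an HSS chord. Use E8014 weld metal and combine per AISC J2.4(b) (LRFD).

E80XX → F_EXX = 80 ksi.
t_e = 0.707 × 0.25 = 0.1767 in.
R_nwl = 0.6 × 80 × 0.1767 × 18 = 152.7 kip (longitudinal, 2 welds).
R_nwt = 0.6 × 80 × 0.1767 × 8 = 67.87 kip (transverse, base value).
(i) R_nwl + R_nwt = 220.6 kip; (ii) 0.85 R_nwl + 1.5 R_nwt = 231.6 kip.
R_n = max = 231.6 kip [governs: (ii)]; φR_n = 173.7 kip.

φR_n ≈ 174 kip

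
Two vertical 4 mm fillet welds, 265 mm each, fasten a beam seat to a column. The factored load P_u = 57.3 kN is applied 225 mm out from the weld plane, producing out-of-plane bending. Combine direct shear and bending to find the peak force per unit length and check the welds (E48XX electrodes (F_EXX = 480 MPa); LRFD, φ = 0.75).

f_max ≈ 561 N/mm; adequate

L_w = 2 × 265 = 530 mm; section modulus (unit throat) S = 2 × L²/6 = 23410 mm².
Direct shear f_v = P/L_w = 57.3×10³/530 = 108.1 N/mm.
Moment M = P × e = 57.3×10³ × 225 = 12892000 N·mm; bending f_b = M/S = 550.8 N/mm.
f_max = √(f_v² + f_b²) = √(108.1² + 550.8²) = 561.3 N/mm.
φr_n = 0.75 × 0.6 × 480 × (0.707 × 4) = 610.8 N/mm → adequate.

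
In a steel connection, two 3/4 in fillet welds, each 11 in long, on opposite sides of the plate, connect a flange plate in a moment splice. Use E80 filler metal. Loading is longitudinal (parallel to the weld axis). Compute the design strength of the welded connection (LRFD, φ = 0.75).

φR_n ≈ 420 kips

E80XX → F_EXX = 80 ksi.
Effective throat t_e = 0.707 × 0.75 = 0.5302 in.
Total length L = 22 in; A_we = 0.5302 × 22 = 11.67 in².
F_nw = 0.6 F_EXX = 0.6 × 80 = 48 ksi.
φR_n = 0.75 × 48 × 11.67 = 420 kips.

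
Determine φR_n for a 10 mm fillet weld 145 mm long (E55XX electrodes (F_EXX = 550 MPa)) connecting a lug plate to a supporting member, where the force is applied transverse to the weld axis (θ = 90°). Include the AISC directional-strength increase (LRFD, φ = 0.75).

φR_n ≈ 381 kN

t_e = 0.707 × 10 = 7.07 mm; A_we = 7.07 × 145 = 1025 mm².
Directional factor: 1.0 + 0.5 sin^1.5(90°) = 1.5.
F_nw = 0.6 × 550 × 1.5 = 495 MPa.
φR_n = 0.75 × 495 × 1025 × 10⁻³ = 380.6 kN.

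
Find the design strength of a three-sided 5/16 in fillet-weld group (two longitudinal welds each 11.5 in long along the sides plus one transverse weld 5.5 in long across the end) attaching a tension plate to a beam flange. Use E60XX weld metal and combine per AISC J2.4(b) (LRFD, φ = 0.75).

φR_n ≈ 170 kip

E60XX → F_EXX = 60 ksi.
t_e = 0.707 × 0.3125 = 0.2209 in.
R_nwl = 0.6 × 60 × 0.2209 × 23 = 182.9 kip (longitudinal, 2 welds).
R_nwt = 0.6 × 60 × 0.2209 × 5.5 = 43.75 kip (transverse, base value).
(i) R_nwl + R_nwt = 226.7 kip; (ii) 0.85 R_nwl + 1.5 R_nwt = 221.1 kip.
R_n = max = 226.7 kip [governs: (i)]; φR_n = 170 kip.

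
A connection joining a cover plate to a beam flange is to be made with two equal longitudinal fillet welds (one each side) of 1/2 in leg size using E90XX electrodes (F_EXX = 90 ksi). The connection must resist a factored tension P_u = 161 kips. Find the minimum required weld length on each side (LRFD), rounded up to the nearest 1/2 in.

L = 6 in on each side

Throat t_e = 0.707 × 0.5 = 0.3535 in.
φr_n = 0.75 × 0.6 × 90 × 0.3535 = 14.32 kips/in.
L_req = P_u / φr_n = 161 / 14.32 = 11.25 in total.
Per side: 11.25 / 2 = 5.623 in.
Round up → use L = 6 in on each side.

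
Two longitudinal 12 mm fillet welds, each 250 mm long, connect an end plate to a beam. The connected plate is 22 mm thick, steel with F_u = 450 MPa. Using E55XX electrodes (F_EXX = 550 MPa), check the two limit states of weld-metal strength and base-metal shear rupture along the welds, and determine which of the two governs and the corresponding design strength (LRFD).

t_e = 0.707 × 12 = 8.484 mm; L = 500 mm.
Weld metal: φR_n = 0.75 × 0.6 × 550 × 8.484 × 500 × 10⁻³ = 1050 kN.
Base metal (shear rupture): φR_n = 0.75 × 0.6 × 450 × 22 × 500 × 10⁻³ = 2228 kN.
Governing: weld metal.

φR_n ≈ 1050 kN (weld metal governs)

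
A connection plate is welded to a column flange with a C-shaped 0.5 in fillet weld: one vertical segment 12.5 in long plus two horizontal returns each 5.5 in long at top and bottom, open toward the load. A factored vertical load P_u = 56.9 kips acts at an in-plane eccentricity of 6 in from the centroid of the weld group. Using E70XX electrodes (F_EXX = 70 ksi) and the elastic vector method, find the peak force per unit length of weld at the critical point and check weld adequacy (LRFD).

Total weld length L_w = 23.5 in. Treat welds as unit-width lines.
Centroid: x̄ = 2×5.5×2.75 / 23.5 = 1.287 in from the vertical weld.
Polar moment about centroid: J = I_x + I_y = [12.5³/12 + 2×5.5×6.25²] + [12.5×1.287² + 2(5.5³/12 + 5.5×1.463²)] = 664.4 in³.
Direct shear f_v = P/L_w = 56.9 / 23.5 = 2.421 kip/in (vertical).
Torsion M = P·e = 56.9 × 6 = 341.4 kip·in.
Critical point at (x, y) = (4.213, 6.25) from centroid. f_tx = M·y/J = 3.211 kip/in; f_ty = M·x/J = 2.165 kip/in.
Resultant f_max = √[f_tx² + (f_v + f_ty)²] = √[3.211² + (2.421 + 2.165)²] = 5.599 kip/in.
Capacity per unit length: φr_n = 0.75 × 0.6 × 70 × (0.707 × 0.5) = 11.14 kip/in.
5.599 ≤ 11.14 → adequate.

f_max ≈ 5.6 kip/in; adequate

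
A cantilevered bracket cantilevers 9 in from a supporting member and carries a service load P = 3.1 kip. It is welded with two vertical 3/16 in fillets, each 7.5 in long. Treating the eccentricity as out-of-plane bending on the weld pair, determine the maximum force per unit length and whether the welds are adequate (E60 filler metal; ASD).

E60XX → F_EXX = 60 ksi.
L_w = 2 × 7.5 = 15 in; section modulus (unit throat) S = 2 × L²/6 = 18.75 in².
Direct shear f_v = P/L_w = 3.1/15 = 0.2067 kip/in.
Moment M = P × e = 3.1 × 9 = 27.9 kip·in; bending f_b = M/S = 1.488 kip/in.
f_max = √(f_v² + f_b²) = √(0.2067² + 1.488²) = 1.502 kip/in.
r_n/Ω = (1/2.0) × 0.6 × 60 × (0.707 × 0.1875) = 2.386 kip/in → adequate.

f_max ≈ 1.5 kip/in; adequate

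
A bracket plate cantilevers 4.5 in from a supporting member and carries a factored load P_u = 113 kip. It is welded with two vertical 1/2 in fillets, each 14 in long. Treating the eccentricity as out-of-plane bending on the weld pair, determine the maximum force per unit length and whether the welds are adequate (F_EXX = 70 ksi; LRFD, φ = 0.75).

f_max ≈ 8.77 kip/in; adequate

L_w = 2 × 14 = 28 in; section modulus (unit throat) S = 2 × L²/6 = 65.33 in².
Direct shear f_v = P/L_w = 113/28 = 4.036 kip/in.
Moment M = P × e = 113 × 4.5 = 508.5 kip·in; bending f_b = M/S = 7.783 kip/in.
f_max = √(f_v² + f_b²) = √(4.036² + 7.783²) = 8.767 kip/in.
φr_n = 0.75 × 0.6 × 70 × (0.707 × 0.5) = 11.14 kip/in → adequate.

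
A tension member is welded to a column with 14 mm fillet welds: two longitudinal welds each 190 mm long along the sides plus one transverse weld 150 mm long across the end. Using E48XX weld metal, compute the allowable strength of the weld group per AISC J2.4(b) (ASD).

R_n/Ω ≈ 781 kN

E48XX → F_EXX = 480 MPa.
t_e = 0.707 × 14 = 9.898 mm.
R_nwl = 0.6 × 480 × 9.898 × 380 × 10⁻³ = 1083 kN (longitudinal, 2 welds).
R_nwt = 0.6 × 480 × 9.898 × 150 × 10⁻³ = 427.6 kN (transverse, base value).
(i) R_nwl + R_nwt = 1511 kN; (ii) 0.85 R_nwl + 1.5 R_nwt = 1562 kN.
R_n = max = 1562 kN [governs: (ii)]; R_n/Ω = 781.1 kN.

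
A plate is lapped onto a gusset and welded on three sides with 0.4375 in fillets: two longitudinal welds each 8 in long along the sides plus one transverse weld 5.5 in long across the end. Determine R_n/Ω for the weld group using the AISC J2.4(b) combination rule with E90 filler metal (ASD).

R_n/Ω ≈ 182 kip

E90XX → F_EXX = 90 ksi.
t_e = 0.707 × 0.4375 = 0.3093 in.
R_nwl = 0.6 × 90 × 0.3093 × 16 = 267.2 kip (longitudinal, 2 welds).
R_nwt = 0.6 × 90 × 0.3093 × 5.5 = 91.87 kip (transverse, base value).
(i) R_nwl + R_nwt = 359.1 kip; (ii) 0.85 R_nwl + 1.5 R_nwt = 365 kip.
R_n = max = 365 kip [governs: (ii)]; R_n/Ω = 182.5 kip.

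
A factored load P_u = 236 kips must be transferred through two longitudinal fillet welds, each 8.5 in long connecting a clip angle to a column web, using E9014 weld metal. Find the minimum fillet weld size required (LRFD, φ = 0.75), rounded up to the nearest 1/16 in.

E90XX → F_EXX = 90 ksi.
Total weld length L = 17 in.
Required throat t_e = P_u / (φ × 0.6 F_EXX × L) = 236 / (0.75 × 0.6 × 90 × 17) = 0.3428 in.
Required leg w = t_e / 0.707 = 0.4848 in → use 1/2 in.

w = 1/2 in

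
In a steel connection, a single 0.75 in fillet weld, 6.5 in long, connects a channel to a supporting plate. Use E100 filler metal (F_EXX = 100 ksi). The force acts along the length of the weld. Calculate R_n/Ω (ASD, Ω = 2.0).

Effective throat t_e = 0.707 × 0.75 = 0.5302 in.
Total length L = 6.5 in; A_we = 0.5302 × 6.5 = 3.447 in².
F_nw = 0.6 F_EXX = 0.6 × 100 = 60 ksi.
R_n = 60 × 3.447 = 206.8 kips; R_n/Ω = 206.8/2.0 = 103.4 kips.

R_n/Ω ≈ 103 kips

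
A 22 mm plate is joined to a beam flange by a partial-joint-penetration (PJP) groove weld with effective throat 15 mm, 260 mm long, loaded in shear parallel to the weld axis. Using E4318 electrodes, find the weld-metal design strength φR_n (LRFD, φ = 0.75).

E43XX → F_EXX = 430 MPa.
Effective throat (given) t_e = 15 mm.
A_we = 15 × 260 = 3900 mm².
F_nw = 0.6 F_EXX = 258 MPa.
φR_n = 0.75 × 258 × 3900 × 10⁻³ = 754.7 kN.

φR_n ≈ 755 kN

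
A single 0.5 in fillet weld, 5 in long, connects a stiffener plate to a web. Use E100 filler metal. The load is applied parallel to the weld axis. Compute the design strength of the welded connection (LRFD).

φR_n ≈ 79.5 kips

E100XX → F_EXX = 100 ksi.
Effective throat t_e = 0.707 × 0.5 = 0.3535 in.
Total length L = 5 in; A_we = 0.3535 × 5 = 1.767 in².
F_nw = 0.6 F_EXX = 0.6 × 100 = 60 ksi.
φR_n = 0.75 × 60 × 1.767 = 79.54 kips.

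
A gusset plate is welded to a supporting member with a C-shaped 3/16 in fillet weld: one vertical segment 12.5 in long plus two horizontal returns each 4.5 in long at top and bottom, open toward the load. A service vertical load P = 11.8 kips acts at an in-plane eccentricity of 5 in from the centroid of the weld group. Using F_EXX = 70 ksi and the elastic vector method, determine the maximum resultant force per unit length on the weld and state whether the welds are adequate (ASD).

f_max ≈ 1.14 kip/in; adequate

Total weld length L_w = 21.5 in. Treat welds as unit-width lines.
Centroid: x̄ = 2×4.5×2.25 / 21.5 = 0.9419 in from the vertical weld.
Polar moment about centroid: J = I_x + I_y = [12.5³/12 + 2×4.5×6.25²] + [12.5×0.9419² + 2(4.5³/12 + 4.5×1.308²)] = 556 in³.
Direct shear f_v = P/L_w = 11.8 / 21.5 = 0.5488 kip/in (vertical).
Torsion M = P·e = 11.8 × 5 = 59 kip·in.
Critical point at (x, y) = (3.558, 6.25) from centroid. f_tx = M·y/J = 0.6632 kip/in; f_ty = M·x/J = 0.3776 kip/in.
Resultant f_max = √[f_tx² + (f_v + f_ty)²] = √[0.6632² + (0.5488 + 0.3776)²] = 1.139 kip/in.
Capacity per unit length: r_n/Ω = (1/2.0) × 0.6 × 70 × (0.707 × 0.1875) = 2.784 kip/in.
1.139 ≤ 2.784 → adequate.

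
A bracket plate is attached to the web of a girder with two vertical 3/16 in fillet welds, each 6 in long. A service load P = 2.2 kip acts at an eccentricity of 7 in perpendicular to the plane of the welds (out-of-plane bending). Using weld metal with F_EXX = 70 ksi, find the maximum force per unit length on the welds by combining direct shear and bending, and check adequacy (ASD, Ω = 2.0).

f_max ≈ 1.3 kip/in; adequate

L_w = 2 × 6 = 12 in; section modulus (unit throat) S = 2 × L²/6 = 12 in².
Direct shear f_v = P/L_w = 2.2/12 = 0.1833 kip/in.
Moment M = P × e = 2.2 × 7 = 15.4 kip·in; bending f_b = M/S = 1.283 kip/in.
f_max = √(f_v² + f_b²) = √(0.1833² + 1.283²) = 1.296 kip/in.
r_n/Ω = (1/2.0) × 0.6 × 70 × (0.707 × 0.1875) = 2.784 kip/in → adequate.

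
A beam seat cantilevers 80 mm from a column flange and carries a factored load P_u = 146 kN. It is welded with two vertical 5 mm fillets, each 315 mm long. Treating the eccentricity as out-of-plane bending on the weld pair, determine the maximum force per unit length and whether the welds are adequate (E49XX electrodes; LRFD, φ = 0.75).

f_max ≈ 422 N/mm; adequate

E49XX → F_EXX = 490 MPa.
L_w = 2 × 315 = 630 mm; section modulus (unit throat) S = 2 × L²/6 = 33080 mm².
Direct shear f_v = P/L_w = 146×10³/630 = 231.7 N/mm.
Moment M = P × e = 146×10³ × 80 = 11680000 N·mm; bending f_b = M/S = 353.1 N/mm.
f_max = √(f_v² + f_b²) = √(231.7² + 353.1²) = 422.4 N/mm.
φr_n = 0.75 × 0.6 × 490 × (0.707 × 5) = 779.5 N/mm → adequate.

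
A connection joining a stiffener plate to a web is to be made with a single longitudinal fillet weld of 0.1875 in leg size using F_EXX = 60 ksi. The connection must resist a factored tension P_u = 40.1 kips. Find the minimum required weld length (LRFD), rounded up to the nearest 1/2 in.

Throat t_e = 0.707 × 0.1875 = 0.1326 in.
φr_n = 0.75 × 0.6 × 60 × 0.1326 = 3.579 kips/in.
L_req = P_u / φr_n = 40.1 / 3.579 = 11.2 in total.
Round up → use L = 11.5 in.

L = 11.5 in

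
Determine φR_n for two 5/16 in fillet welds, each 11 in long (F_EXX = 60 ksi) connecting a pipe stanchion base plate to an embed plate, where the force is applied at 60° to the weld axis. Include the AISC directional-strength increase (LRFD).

t_e = 0.707 × 0.3125 = 0.2209 in; A_we = 0.2209 × 22 = 4.861 in².
Directional factor: 1.0 + 0.5 sin^1.5(60°) = 1.403.
F_nw = 0.6 × 60 × 1.403 = 50.51 ksi.
φR_n = 0.75 × 50.51 × 4.861 = 184.1 kips.

φR_n ≈ 184 kips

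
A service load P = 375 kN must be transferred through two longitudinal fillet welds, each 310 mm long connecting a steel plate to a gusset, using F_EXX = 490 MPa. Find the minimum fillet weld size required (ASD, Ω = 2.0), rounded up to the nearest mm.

w = 6 mm

Total weld length L = 620 mm.
Required throat t_e = P × Ω / (0.6 F_EXX × L) = 375 × 2.0 / (0.6 × 490 × 620 × 10⁻³) = 4.115 mm.
Required leg w = t_e / 0.707 = 5.82 mm → use 6 mm.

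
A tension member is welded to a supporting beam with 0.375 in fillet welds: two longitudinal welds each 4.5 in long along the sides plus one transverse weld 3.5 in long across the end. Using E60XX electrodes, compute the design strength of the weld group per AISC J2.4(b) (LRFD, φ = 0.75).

φR_n ≈ 92.3 kips

E60XX → F_EXX = 60 ksi.
t_e = 0.707 × 0.375 = 0.2651 in.
R_nwl = 0.6 × 60 × 0.2651 × 9 = 85.9 kips (longitudinal, 2 welds).
R_nwt = 0.6 × 60 × 0.2651 × 3.5 = 33.41 kips (transverse, base value).
(i) R_nwl + R_nwt = 119.3 kips; (ii) 0.85 R_nwl + 1.5 R_nwt = 123.1 kips.
R_n = max = 123.1 kips [governs: (ii)]; φR_n = 92.34 kips.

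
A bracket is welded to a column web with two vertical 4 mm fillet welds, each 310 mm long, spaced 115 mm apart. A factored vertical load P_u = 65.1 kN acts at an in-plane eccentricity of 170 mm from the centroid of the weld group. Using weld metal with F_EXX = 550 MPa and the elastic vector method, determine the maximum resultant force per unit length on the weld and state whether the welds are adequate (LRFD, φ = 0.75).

Total weld length L_w = 620 mm. Treat welds as unit-width lines.
Polar moment about centroid: J = 2[d³/12 + d(b/2)²] = 2[310³/12 + 310×57.5²] = 7015000 mm³.
Direct shear f_v = P/L_w = 65.1×10³ / 620 = 105 N/mm (vertical).
Torsion M = P·e = 65.1×10³ × 170 = 11067000 N·mm.
Critical point at (x, y) = (57.5, 155) from centroid. f_tx = M·y/J = 244.5 N/mm; f_ty = M·x/J = 90.71 N/mm.
Resultant f_max = √[f_tx² + (f_v + f_ty)²] = √[244.5² + (105 + 90.71)²] = 313.2 N/mm.
Capacity per unit length: φr_n = 0.75 × 0.6 × 550 × (0.707 × 4) = 699.9 N/mm.
313.2 ≤ 699.9 → adequate.

f_max ≈ 313 N/mm; adequate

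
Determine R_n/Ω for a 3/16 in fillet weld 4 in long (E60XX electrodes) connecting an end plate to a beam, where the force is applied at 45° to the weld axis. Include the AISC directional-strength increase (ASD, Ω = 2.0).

E60XX → F_EXX = 60 ksi.
t_e = 0.707 × 0.1875 = 0.1326 in; A_we = 0.1326 × 4 = 0.5302 in².
Directional factor: 1.0 + 0.5 sin^1.5(45°) = 1.297.
F_nw = 0.6 × 60 × 1.297 = 46.7 ksi.
R_n/Ω = (46.7 × 0.5302) / 2.0 = 12.38 kip.

R_n/Ω ≈ 12.4 kip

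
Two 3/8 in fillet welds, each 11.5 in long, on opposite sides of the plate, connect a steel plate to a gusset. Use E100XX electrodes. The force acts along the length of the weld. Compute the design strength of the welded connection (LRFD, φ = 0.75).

φR_n ≈ 274 kips

E100XX → F_EXX = 100 ksi.
Effective throat t_e = 0.707 × 0.375 = 0.2651 in.
Total length L = 23 in; A_we = 0.2651 × 23 = 6.098 in².
F_nw = 0.6 F_EXX = 0.6 × 100 = 60 ksi.
φR_n = 0.75 × 60 × 6.098 = 274.4 kips.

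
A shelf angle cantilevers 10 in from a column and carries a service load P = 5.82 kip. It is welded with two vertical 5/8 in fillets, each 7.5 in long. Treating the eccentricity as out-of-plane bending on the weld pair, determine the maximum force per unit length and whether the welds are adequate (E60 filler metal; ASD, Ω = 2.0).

f_max ≈ 3.13 kip/in; adequate

E60XX → F_EXX = 60 ksi.
L_w = 2 × 7.5 = 15 in; section modulus (unit throat) S = 2 × L²/6 = 18.75 in².
Direct shear f_v = P/L_w = 5.82/15 = 0.388 kip/in.
Moment M = P × e = 5.82 × 10 = 58.2 kip·in; bending f_b = M/S = 3.104 kip/in.
f_max = √(f_v² + f_b²) = √(0.388² + 3.104²) = 3.128 kip/in.
r_n/Ω = (1/2.0) × 0.6 × 60 × (0.707 × 0.625) = 7.954 kip/in → adequate.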